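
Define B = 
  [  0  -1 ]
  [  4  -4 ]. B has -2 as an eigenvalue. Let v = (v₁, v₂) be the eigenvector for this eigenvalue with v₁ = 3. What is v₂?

6

B + 2I = [[2, -1], [4, -2]].
Solving (B + 2I)v = 0 gives the eigenspace spanned by (3, 6).
With v₁ = 3, v = (3, 6), so v₂ = 6.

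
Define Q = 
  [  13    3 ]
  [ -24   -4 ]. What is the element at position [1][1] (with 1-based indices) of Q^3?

Characteristic polynomial: μ^2 - 9μ + 20 = (μ - 5)(μ - 4), so the eigenvalues are 4, 5.
μ=4: eigenvector (1, -3).
μ=5: eigenvector (3, -8).
P = [[1, 3], [-3, -8]], D = diag(4, 5), P⁻¹ = [[-8, -3], [3, 1]].
Q³ = P·diag(64, 125)·P⁻¹ = [[613, 183], [-1464, -424]].
The requested entry is 613.

613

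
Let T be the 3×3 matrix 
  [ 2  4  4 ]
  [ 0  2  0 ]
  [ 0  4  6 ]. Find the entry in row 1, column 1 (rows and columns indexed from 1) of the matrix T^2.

Characteristic polynomial: r^3 - 10r^2 + 28r - 24 = (r - 6)(r - 2)^2, so the eigenvalues are 2, 2, 6.
r=2: eigenvector (1, 0, 0).
r=6: eigenvector (1, 0, 1).
r=2: eigenvector (-2, 1, -1).
P = [[1, 1, -2], [0, 0, 1], [0, 1, -1]], D = diag(2, 6, 2), P⁻¹ = [[1, 1, -1], [0, 1, 1], [0, 1, 0]].
T² = P·diag(4, 36, 4)·P⁻¹ = [[4, 32, 32], [0, 4, 0], [0, 32, 36]].
The requested entry is 4.

4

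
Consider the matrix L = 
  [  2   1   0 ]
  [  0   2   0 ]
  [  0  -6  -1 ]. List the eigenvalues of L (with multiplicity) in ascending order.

-1, 2, 2

Characteristic polynomial: p(s) = s^3 - 3s^2 + 4 = (s - 2)^2(s + 1).
Roots (with multiplicity): -1, 2, 2.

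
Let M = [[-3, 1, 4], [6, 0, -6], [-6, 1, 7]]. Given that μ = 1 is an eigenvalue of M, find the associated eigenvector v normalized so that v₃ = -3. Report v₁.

-3

M − 1I = [[-4, 1, 4], [6, -1, -6], [-6, 1, 6]].
Solving (M − 1I)v = 0 gives the eigenspace spanned by (-3, 0, -3).
With v₃ = -3, v = (-3, 0, -3), so v₁ = -3.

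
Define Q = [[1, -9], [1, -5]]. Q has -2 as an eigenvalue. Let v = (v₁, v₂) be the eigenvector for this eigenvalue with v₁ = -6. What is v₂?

Q + 2I = [[3, -9], [1, -3]].
Solving (Q + 2I)v = 0 gives the eigenspace spanned by (-6, -2).
With v₁ = -6, v = (-6, -2), so v₂ = -2.

-2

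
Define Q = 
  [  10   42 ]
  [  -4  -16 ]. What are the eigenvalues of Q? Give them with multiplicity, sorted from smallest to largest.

Characteristic polynomial: p(s) = s^2 + 6s + 8 = (s + 2)(s + 4).
Roots (with multiplicity): -4, -2.

-4, -2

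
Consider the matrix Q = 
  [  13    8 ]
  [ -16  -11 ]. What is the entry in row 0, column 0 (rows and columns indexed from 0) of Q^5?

6493

Characteristic polynomial: t^2 - 2t - 15 = (t - 5)(t + 3), so the eigenvalues are -3, 5.
t=5: eigenvector (1, -1).
t=-3: eigenvector (-1, 2).
P = [[1, -1], [-1, 2]], D = diag(5, -3), P⁻¹ = [[2, 1], [1, 1]].
Q⁵ = P·diag(3125, -243)·P⁻¹ = [[6493, 3368], [-6736, -3611]].
The requested entry is 6493.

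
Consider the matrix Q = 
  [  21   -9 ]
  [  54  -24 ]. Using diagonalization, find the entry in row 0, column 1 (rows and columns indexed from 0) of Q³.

-243

Characteristic polynomial: t^2 + 3t - 18 = (t - 3)(t + 6), so the eigenvalues are -6, 3.
t=-6: eigenvector (1, 3).
t=3: eigenvector (1, 2).
P = [[1, 1], [3, 2]], D = diag(-6, 3), P⁻¹ = [[-2, 1], [3, -1]].
Q³ = P·diag(-216, 27)·P⁻¹ = [[513, -243], [1458, -702]].
The requested entry is -243.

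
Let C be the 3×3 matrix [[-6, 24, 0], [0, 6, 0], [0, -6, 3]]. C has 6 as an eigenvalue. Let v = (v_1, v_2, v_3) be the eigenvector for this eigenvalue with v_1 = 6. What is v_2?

3

C − 6I = [[-12, 24, 0], [0, 0, 0], [0, -6, -3]].
Solving (C − 6I)v = 0 gives the eigenspace spanned by (6, 3, -6).
With v_1 = 6, v = (6, 3, -6), so v_2 = 3.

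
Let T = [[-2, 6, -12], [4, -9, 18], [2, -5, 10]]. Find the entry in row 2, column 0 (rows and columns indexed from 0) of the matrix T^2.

-4

Characteristic polynomial: s^3 + s^2 - 2s = s(s - 1)(s + 2), so the eigenvalues are -2, 0, 1.
s=-2: eigenvector (1, -2, -1).
s=1: eigenvector (-2, 1, 1).
s=0: eigenvector (0, -2, -1).
P = [[1, -2, 0], [-2, 1, -2], [-1, 1, -1]], D = diag(-2, 1, 0), P⁻¹ = [[1, -2, 4], [0, -1, 2], [-1, 1, -3]].
T² = P·diag(4, 1, 0)·P⁻¹ = [[4, -6, 12], [-8, 15, -30], [-4, 7, -14]].
The requested entry is -4.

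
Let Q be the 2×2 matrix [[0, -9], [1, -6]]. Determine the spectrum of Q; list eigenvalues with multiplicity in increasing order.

-3, -3

Characteristic polynomial: p(r) = r^2 + 6r + 9 = (r + 3)^2.
Roots (with multiplicity): -3, -3.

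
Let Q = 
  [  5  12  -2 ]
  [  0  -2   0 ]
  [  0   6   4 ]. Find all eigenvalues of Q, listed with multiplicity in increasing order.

Characteristic polynomial: p(λ) = λ^3 - 7λ^2 + 2λ + 40 = (λ - 5)(λ - 4)(λ + 2).
Roots (with multiplicity): -2, 4, 5.

-2, 4, 5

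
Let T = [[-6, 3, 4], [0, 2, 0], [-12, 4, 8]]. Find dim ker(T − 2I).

T − 2I = [[-8, 3, 4], [0, 0, 0], [-12, 4, 6]].
This matrix has rank 2, so its null space has dimension 3 − 2 = 1.

1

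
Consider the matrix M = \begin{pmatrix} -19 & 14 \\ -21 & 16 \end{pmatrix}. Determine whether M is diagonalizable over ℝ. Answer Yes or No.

Characteristic polynomial: p(μ) = μ^2 + 3μ - 10 = (μ - 2)(μ + 5).
All 2 eigenvalues are distinct, so M is diagonalizable.

Yes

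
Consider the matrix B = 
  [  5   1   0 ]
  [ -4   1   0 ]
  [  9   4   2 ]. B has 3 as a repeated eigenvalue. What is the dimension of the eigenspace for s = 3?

B − 3I = [[2, 1, 0], [-4, -2, 0], [9, 4, -1]].
This matrix has rank 2, so its null space has dimension 3 − 2 = 1.

1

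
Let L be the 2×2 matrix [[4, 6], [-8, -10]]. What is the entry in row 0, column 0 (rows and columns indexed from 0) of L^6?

Characteristic polynomial: λ^2 + 6λ + 8 = (λ + 2)(λ + 4), so the eigenvalues are -4, -2.
λ=-4: eigenvector (-3, 4).
λ=-2: eigenvector (-1, 1).
P = [[-3, -1], [4, 1]], D = diag(-4, -2), P⁻¹ = [[1, 1], [-4, -3]].
L⁶ = P·diag(4096, 64)·P⁻¹ = [[-12032, -12096], [16128, 16192]].
The requested entry is -12032.

-12032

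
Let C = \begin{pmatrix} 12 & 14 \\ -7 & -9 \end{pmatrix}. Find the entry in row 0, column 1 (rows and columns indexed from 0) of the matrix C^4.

Characteristic polynomial: λ^2 - 3λ - 10 = (λ - 5)(λ + 2), so the eigenvalues are -2, 5.
λ=-2: eigenvector (-1, 1).
λ=5: eigenvector (-2, 1).
P = [[-1, -2], [1, 1]], D = diag(-2, 5), P⁻¹ = [[1, 2], [-1, -1]].
C⁴ = P·diag(16, 625)·P⁻¹ = [[1234, 1218], [-609, -593]].
The requested entry is 1218.

1218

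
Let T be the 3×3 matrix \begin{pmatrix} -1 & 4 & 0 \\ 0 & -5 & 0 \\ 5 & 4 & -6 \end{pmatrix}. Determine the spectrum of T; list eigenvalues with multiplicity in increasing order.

-6, -5, -1

Characteristic polynomial: p(s) = s^3 + 12s^2 + 41s + 30 = (s + 1)(s + 5)(s + 6).
Roots (with multiplicity): -6, -5, -1.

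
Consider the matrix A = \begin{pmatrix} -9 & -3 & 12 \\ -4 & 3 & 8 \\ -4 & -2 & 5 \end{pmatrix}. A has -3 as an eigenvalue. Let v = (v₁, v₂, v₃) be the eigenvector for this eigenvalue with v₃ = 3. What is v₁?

A + 3I = [[-6, -3, 12], [-4, 6, 8], [-4, -2, 8]].
Solving (A + 3I)v = 0 gives the eigenspace spanned by (6, 0, 3).
With v₃ = 3, v = (6, 0, 3), so v₁ = 6.

6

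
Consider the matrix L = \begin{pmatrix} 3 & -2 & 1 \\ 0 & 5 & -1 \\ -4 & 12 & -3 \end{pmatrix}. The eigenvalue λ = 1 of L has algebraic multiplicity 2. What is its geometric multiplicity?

L − 1I = [[2, -2, 1], [0, 4, -1], [-4, 12, -4]].
This matrix has rank 2, so its null space has dimension 3 − 2 = 1.

1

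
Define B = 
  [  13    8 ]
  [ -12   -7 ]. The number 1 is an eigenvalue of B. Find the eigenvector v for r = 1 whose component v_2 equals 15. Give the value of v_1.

-10

B − 1I = [[12, 8], [-12, -8]].
Solving (B − 1I)v = 0 gives the eigenspace spanned by (-10, 15).
With v_2 = 15, v = (-10, 15), so v_1 = -10.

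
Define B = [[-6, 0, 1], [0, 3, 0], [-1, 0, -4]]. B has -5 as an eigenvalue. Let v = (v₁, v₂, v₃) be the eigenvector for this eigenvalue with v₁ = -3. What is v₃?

-3

B + 5I = [[-1, 0, 1], [0, 8, 0], [-1, 0, 1]].
Solving (B + 5I)v = 0 gives the eigenspace spanned by (-3, 0, -3).
With v₁ = -3, v = (-3, 0, -3), so v₃ = -3.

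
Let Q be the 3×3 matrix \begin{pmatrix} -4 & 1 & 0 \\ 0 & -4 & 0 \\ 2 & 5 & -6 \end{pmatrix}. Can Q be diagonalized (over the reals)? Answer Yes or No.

No

Characteristic polynomial: p(s) = s^3 + 14s^2 + 64s + 96 = (s + 4)^2(s + 6).
s = -4 has algebraic multiplicity 2; rank(Q + 4I) = 2, so geometric multiplicity = 1.
Geometric multiplicity < algebraic multiplicity, so Q is not diagonalizable.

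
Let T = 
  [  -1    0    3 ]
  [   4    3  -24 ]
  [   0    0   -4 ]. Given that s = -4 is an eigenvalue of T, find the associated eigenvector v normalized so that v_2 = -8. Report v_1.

2

T + 4I = [[3, 0, 3], [4, 7, -24], [0, 0, 0]].
Solving (T + 4I)v = 0 gives the eigenspace spanned by (2, -8, -2).
With v_2 = -8, v = (2, -8, -2), so v_1 = 2.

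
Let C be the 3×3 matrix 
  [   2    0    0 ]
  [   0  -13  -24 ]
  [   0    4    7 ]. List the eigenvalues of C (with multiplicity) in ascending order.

-5, -1, 2

Characteristic polynomial: p(r) = r^3 + 4r^2 - 7r - 10 = (r - 2)(r + 1)(r + 5).
Roots (with multiplicity): -5, -1, 2.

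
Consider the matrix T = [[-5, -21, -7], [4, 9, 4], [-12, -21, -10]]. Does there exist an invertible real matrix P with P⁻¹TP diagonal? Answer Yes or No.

Yes

Characteristic polynomial: p(r) = r^3 + 6r^2 - r - 30 = (r - 2)(r + 3)(r + 5).
All 3 eigenvalues are distinct, so T is diagonalizable.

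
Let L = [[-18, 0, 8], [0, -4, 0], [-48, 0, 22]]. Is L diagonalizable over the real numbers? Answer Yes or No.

Yes

Characteristic polynomial: p(λ) = λ^3 - 28λ - 48 = (λ - 6)(λ + 2)(λ + 4).
All 3 eigenvalues are distinct, so L is diagonalizable.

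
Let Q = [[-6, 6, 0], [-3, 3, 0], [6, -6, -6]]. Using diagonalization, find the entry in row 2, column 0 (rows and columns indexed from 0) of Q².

-54

Characteristic polynomial: t^3 + 9t^2 + 18t = t(t + 3)(t + 6), so the eigenvalues are -6, -3, 0.
t=-3: eigenvector (2, 1, 2).
t=0: eigenvector (1, 1, 0).
t=-6: eigenvector (0, 0, 1).
P = [[2, 1, 0], [1, 1, 0], [2, 0, 1]], D = diag(-3, 0, -6), P⁻¹ = [[1, -1, 0], [-1, 2, 0], [-2, 2, 1]].
Q² = P·diag(9, 0, 36)·P⁻¹ = [[18, -18, 0], [9, -9, 0], [-54, 54, 36]].
The requested entry is -54.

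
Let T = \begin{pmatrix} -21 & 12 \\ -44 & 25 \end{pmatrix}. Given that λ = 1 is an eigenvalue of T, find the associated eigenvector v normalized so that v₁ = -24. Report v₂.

T − 1I = [[-22, 12], [-44, 24]].
Solving (T − 1I)v = 0 gives the eigenspace spanned by (-24, -44).
With v₁ = -24, v = (-24, -44), so v₂ = -44.

-44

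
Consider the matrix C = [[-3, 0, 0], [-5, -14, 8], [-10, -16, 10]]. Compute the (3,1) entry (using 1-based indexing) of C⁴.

Characteristic polynomial: λ^3 + 7λ^2 - 36 = (λ - 2)(λ + 3)(λ + 6), so the eigenvalues are -6, -3, 2.
λ=2: eigenvector (0, -1, -2).
λ=-3: eigenvector (1, 1, 2).
λ=-6: eigenvector (0, 1, 1).
P = [[0, 1, 0], [-1, 1, 1], [-2, 2, 1]], D = diag(2, -3, -6), P⁻¹ = [[1, 1, -1], [1, 0, 0], [0, 2, -1]].
C⁴ = P·diag(16, 81, 1296)·P⁻¹ = [[81, 0, 0], [65, 2576, -1280], [130, 2560, -1264]].
The requested entry is 130.

130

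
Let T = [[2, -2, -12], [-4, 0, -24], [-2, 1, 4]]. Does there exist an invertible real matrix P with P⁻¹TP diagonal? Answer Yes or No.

No

Characteristic polynomial: p(λ) = λ^3 - 6λ^2 + 32 = (λ - 4)^2(λ + 2).
λ = 4 has algebraic multiplicity 2; rank(T − 4I) = 2, so geometric multiplicity = 1.
Geometric multiplicity < algebraic multiplicity, so T is not diagonalizable.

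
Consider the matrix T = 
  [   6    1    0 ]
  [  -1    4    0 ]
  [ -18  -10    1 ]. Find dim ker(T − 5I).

T − 5I = [[1, 1, 0], [-1, -1, 0], [-18, -10, -4]].
This matrix has rank 2, so its null space has dimension 3 − 2 = 1.

1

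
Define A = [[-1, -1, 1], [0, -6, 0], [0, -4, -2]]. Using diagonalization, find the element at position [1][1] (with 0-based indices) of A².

36

Characteristic polynomial: r^3 + 9r^2 + 20r + 12 = (r + 1)(r + 2)(r + 6), so the eigenvalues are -6, -2, -1.
r=-6: eigenvector (0, 1, 1).
r=-1: eigenvector (1, 0, 0).
r=-2: eigenvector (-1, 0, 1).
P = [[0, 1, -1], [1, 0, 0], [1, 0, 1]], D = diag(-6, -1, -2), P⁻¹ = [[0, 1, 0], [1, -1, 1], [0, -1, 1]].
A² = P·diag(36, 1, 4)·P⁻¹ = [[1, 3, -3], [0, 36, 0], [0, 32, 4]].
The requested entry is 36.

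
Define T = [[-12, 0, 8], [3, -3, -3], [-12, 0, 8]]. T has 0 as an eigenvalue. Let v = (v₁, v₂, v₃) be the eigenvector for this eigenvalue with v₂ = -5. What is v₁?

T = [[-12, 0, 8], [3, -3, -3], [-12, 0, 8]].
Solving (T)v = 0 gives the eigenspace spanned by (10, -5, 15).
With v₂ = -5, v = (10, -5, 15), so v₁ = 10.

10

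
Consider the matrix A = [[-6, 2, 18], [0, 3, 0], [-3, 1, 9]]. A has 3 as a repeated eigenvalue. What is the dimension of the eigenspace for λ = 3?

1

A − 3I = [[-9, 2, 18], [0, 0, 0], [-3, 1, 6]].
This matrix has rank 2, so its null space has dimension 3 − 2 = 1.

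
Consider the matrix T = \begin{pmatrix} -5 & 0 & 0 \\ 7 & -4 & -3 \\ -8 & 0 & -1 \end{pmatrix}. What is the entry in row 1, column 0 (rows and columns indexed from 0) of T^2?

Characteristic polynomial: r^3 + 10r^2 + 29r + 20 = (r + 1)(r + 4)(r + 5), so the eigenvalues are -5, -4, -1.
r=-5: eigenvector (-1, 1, -2).
r=-4: eigenvector (0, 1, 0).
r=-1: eigenvector (0, -1, 1).
P = [[-1, 0, 0], [1, 1, -1], [-2, 0, 1]], D = diag(-5, -4, -1), P⁻¹ = [[-1, 0, 0], [-1, 1, 1], [-2, 0, 1]].
T² = P·diag(25, 16, 1)·P⁻¹ = [[25, 0, 0], [-39, 16, 15], [48, 0, 1]].
The requested entry is -39.

-39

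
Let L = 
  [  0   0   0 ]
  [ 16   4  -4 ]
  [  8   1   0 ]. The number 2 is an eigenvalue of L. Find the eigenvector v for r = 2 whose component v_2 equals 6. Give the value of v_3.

L − 2I = [[-2, 0, 0], [16, 2, -4], [8, 1, -2]].
Solving (L − 2I)v = 0 gives the eigenspace spanned by (0, 6, 3).
With v_2 = 6, v = (0, 6, 3), so v_3 = 3.

3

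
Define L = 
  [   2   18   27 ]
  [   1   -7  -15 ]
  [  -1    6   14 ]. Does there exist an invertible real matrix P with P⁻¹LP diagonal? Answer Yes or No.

Characteristic polynomial: p(r) = r^3 - 9r^2 + 15r + 25 = (r - 5)^2(r + 1).
r = 5 has algebraic multiplicity 2; rank(L − 5I) = 2, so geometric multiplicity = 1.
Geometric multiplicity < algebraic multiplicity, so L is not diagonalizable.

No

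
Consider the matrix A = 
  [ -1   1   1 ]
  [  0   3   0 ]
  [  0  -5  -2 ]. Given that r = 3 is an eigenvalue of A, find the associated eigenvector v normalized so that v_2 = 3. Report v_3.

-3

A − 3I = [[-4, 1, 1], [0, 0, 0], [0, -5, -5]].
Solving (A − 3I)v = 0 gives the eigenspace spanned by (0, 3, -3).
With v_2 = 3, v = (0, 3, -3), so v_3 = -3.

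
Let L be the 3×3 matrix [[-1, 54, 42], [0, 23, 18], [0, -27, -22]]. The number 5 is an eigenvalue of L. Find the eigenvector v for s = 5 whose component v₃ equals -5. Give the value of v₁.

10

L − 5I = [[-6, 54, 42], [0, 18, 18], [0, -27, -27]].
Solving (L − 5I)v = 0 gives the eigenspace spanned by (10, 5, -5).
With v₃ = -5, v = (10, 5, -5), so v₁ = 10.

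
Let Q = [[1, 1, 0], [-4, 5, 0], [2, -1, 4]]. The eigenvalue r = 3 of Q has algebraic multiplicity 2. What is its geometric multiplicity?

1

Q − 3I = [[-2, 1, 0], [-4, 2, 0], [2, -1, 1]].
This matrix has rank 2, so its null space has dimension 3 − 2 = 1.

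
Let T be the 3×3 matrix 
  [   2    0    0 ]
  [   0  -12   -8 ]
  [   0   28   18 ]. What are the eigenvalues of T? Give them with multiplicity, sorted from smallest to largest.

Characteristic polynomial: p(λ) = λ^3 - 8λ^2 + 20λ - 16 = (λ - 4)(λ - 2)^2.
Roots (with multiplicity): 2, 2, 4.

2, 2, 4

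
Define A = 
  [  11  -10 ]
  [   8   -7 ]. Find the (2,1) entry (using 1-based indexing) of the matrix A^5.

968

Characteristic polynomial: s^2 - 4s + 3 = (s - 3)(s - 1), so the eigenvalues are 1, 3.
s=1: eigenvector (1, 1).
s=3: eigenvector (-5, -4).
P = [[1, -5], [1, -4]], D = diag(1, 3), P⁻¹ = [[-4, 5], [-1, 1]].
A⁵ = P·diag(1, 243)·P⁻¹ = [[1211, -1210], [968, -967]].
The requested entry is 968.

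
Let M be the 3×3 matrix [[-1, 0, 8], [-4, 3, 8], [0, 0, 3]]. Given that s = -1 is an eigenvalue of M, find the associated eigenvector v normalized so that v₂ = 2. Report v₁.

2

M + 1I = [[0, 0, 8], [-4, 4, 8], [0, 0, 4]].
Solving (M + 1I)v = 0 gives the eigenspace spanned by (2, 2, 0).
With v₂ = 2, v = (2, 2, 0), so v₁ = 2.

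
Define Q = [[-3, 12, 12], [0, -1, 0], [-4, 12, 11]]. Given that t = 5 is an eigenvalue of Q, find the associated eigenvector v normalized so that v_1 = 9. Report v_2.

0

Q − 5I = [[-8, 12, 12], [0, -6, 0], [-4, 12, 6]].
Solving (Q − 5I)v = 0 gives the eigenspace spanned by (9, 0, 6).
With v_1 = 9, v = (9, 0, 6), so v_2 = 0.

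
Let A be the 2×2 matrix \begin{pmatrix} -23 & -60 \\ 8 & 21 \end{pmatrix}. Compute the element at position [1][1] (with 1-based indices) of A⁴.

Characteristic polynomial: λ^2 + 2λ - 3 = (λ - 1)(λ + 3), so the eigenvalues are -3, 1.
λ=1: eigenvector (-5, 2).
λ=-3: eigenvector (-3, 1).
P = [[-5, -3], [2, 1]], D = diag(1, -3), P⁻¹ = [[1, 3], [-2, -5]].
A⁴ = P·diag(1, 81)·P⁻¹ = [[481, 1200], [-160, -399]].
The requested entry is 481.

481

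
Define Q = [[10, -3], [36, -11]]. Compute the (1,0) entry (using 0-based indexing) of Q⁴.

-180

Characteristic polynomial: s^2 + s - 2 = (s - 1)(s + 2), so the eigenvalues are -2, 1.
s=1: eigenvector (1, 3).
s=-2: eigenvector (1, 4).
P = [[1, 1], [3, 4]], D = diag(1, -2), P⁻¹ = [[4, -1], [-3, 1]].
Q⁴ = P·diag(1, 16)·P⁻¹ = [[-44, 15], [-180, 61]].
The requested entry is -180.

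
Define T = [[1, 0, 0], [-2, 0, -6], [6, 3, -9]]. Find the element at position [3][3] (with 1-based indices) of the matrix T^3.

Characteristic polynomial: r^3 + 8r^2 + 9r - 18 = (r - 1)(r + 3)(r + 6), so the eigenvalues are -6, -3, 1.
r=1: eigenvector (1, -2, 0).
r=-3: eigenvector (0, 2, 1).
r=-6: eigenvector (0, 1, 1).
P = [[1, 0, 0], [-2, 2, 1], [0, 1, 1]], D = diag(1, -3, -6), P⁻¹ = [[1, 0, 0], [2, 1, -1], [-2, -1, 2]].
T³ = P·diag(1, -27, -216)·P⁻¹ = [[1, 0, 0], [322, 162, -378], [378, 189, -405]].
The requested entry is -405.

-405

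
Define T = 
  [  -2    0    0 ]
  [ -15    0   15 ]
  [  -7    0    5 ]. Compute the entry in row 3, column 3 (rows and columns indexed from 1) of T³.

Characteristic polynomial: s^3 - 3s^2 - 10s = s(s - 5)(s + 2), so the eigenvalues are -2, 0, 5.
s=-2: eigenvector (1, 0, 1).
s=0: eigenvector (0, 1, 0).
s=5: eigenvector (0, 3, 1).
P = [[1, 0, 0], [0, 1, 3], [1, 0, 1]], D = diag(-2, 0, 5), P⁻¹ = [[1, 0, 0], [3, 1, -3], [-1, 0, 1]].
T³ = P·diag(-8, 0, 125)·P⁻¹ = [[-8, 0, 0], [-375, 0, 375], [-133, 0, 125]].
The requested entry is 125.

125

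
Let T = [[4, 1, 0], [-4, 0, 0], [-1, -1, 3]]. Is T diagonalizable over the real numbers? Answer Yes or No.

Characteristic polynomial: p(λ) = λ^3 - 7λ^2 + 16λ - 12 = (λ - 3)(λ - 2)^2.
λ = 2 has algebraic multiplicity 2; rank(T − 2I) = 2, so geometric multiplicity = 1.
Geometric multiplicity < algebraic multiplicity, so T is not diagonalizable.

No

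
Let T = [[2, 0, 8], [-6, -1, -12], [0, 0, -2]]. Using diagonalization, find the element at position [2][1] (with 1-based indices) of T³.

-18

Characteristic polynomial: r^3 + r^2 - 4r - 4 = (r - 2)(r + 1)(r + 2), so the eigenvalues are -2, -1, 2.
r=-2: eigenvector (-2, 0, 1).
r=-1: eigenvector (0, 1, 0).
r=2: eigenvector (1, -2, 0).
P = [[-2, 0, 1], [0, 1, -2], [1, 0, 0]], D = diag(-2, -1, 2), P⁻¹ = [[0, 0, 1], [2, 1, 4], [1, 0, 2]].
T³ = P·diag(-8, -1, 8)·P⁻¹ = [[8, 0, 32], [-18, -1, -36], [0, 0, -8]].
The requested entry is -18.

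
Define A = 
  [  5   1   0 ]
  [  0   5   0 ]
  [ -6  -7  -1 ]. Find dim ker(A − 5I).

1

A − 5I = [[0, 1, 0], [0, 0, 0], [-6, -7, -6]].
This matrix has rank 2, so its null space has dimension 3 − 2 = 1.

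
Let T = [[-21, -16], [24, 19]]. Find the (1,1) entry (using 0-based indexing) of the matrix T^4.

Characteristic polynomial: μ^2 + 2μ - 15 = (μ - 3)(μ + 5), so the eigenvalues are -5, 3.
μ=3: eigenvector (-2, 3).
μ=-5: eigenvector (-1, 1).
P = [[-2, -1], [3, 1]], D = diag(3, -5), P⁻¹ = [[1, 1], [-3, -2]].
T⁴ = P·diag(81, 625)·P⁻¹ = [[1713, 1088], [-1632, -1007]].
The requested entry is -1007.

-1007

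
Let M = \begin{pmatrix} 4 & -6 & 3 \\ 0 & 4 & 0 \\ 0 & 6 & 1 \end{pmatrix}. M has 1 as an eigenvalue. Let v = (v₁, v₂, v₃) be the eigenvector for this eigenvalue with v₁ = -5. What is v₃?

5

M − 1I = [[3, -6, 3], [0, 3, 0], [0, 6, 0]].
Solving (M − 1I)v = 0 gives the eigenspace spanned by (-5, 0, 5).
With v₁ = -5, v = (-5, 0, 5), so v₃ = 5.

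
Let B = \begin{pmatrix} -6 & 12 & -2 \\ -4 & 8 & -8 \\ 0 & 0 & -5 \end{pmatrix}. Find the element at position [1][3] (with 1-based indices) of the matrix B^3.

Characteristic polynomial: t^3 + 3t^2 - 10t = t(t - 2)(t + 5), so the eigenvalues are -5, 0, 2.
t=2: eigenvector (-3, -2, 0).
t=0: eigenvector (2, 1, 0).
t=-5: eigenvector (-2, 0, 1).
P = [[-3, 2, -2], [-2, 1, 0], [0, 0, 1]], D = diag(2, 0, -5), P⁻¹ = [[1, -2, 2], [2, -3, 4], [0, 0, 1]].
B³ = P·diag(8, 0, -125)·P⁻¹ = [[-24, 48, 202], [-16, 32, -32], [0, 0, -125]].
The requested entry is 202.

202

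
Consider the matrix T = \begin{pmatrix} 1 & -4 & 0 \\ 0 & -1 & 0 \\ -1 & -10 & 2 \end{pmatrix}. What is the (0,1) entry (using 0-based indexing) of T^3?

Characteristic polynomial: λ^3 - 2λ^2 - λ + 2 = (λ - 2)(λ - 1)(λ + 1), so the eigenvalues are -1, 1, 2.
λ=1: eigenvector (1, 0, 1).
λ=-1: eigenvector (2, 1, 4).
λ=2: eigenvector (0, 0, 1).
P = [[1, 2, 0], [0, 1, 0], [1, 4, 1]], D = diag(1, -1, 2), P⁻¹ = [[1, -2, 0], [0, 1, 0], [-1, -2, 1]].
T³ = P·diag(1, -1, 8)·P⁻¹ = [[1, -4, 0], [0, -1, 0], [-7, -22, 8]].
The requested entry is -4.

-4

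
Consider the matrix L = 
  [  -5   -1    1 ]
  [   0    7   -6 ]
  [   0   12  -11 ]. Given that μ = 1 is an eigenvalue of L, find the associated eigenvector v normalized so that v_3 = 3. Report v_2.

3

L − 1I = [[-6, -1, 1], [0, 6, -6], [0, 12, -12]].
Solving (L − 1I)v = 0 gives the eigenspace spanned by (0, 3, 3).
With v_3 = 3, v = (0, 3, 3), so v_2 = 3.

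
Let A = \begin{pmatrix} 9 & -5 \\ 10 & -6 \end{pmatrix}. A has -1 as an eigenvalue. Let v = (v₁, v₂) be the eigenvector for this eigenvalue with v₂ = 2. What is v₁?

A + 1I = [[10, -5], [10, -5]].
Solving (A + 1I)v = 0 gives the eigenspace spanned by (1, 2).
With v₂ = 2, v = (1, 2), so v₁ = 1.

1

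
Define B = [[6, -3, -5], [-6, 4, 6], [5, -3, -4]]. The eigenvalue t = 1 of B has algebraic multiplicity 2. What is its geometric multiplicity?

1

B − 1I = [[5, -3, -5], [-6, 3, 6], [5, -3, -5]].
This matrix has rank 2, so its null space has dimension 3 − 2 = 1.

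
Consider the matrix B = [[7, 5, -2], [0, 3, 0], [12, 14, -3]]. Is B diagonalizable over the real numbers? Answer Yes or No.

No

Characteristic polynomial: p(s) = s^3 - 7s^2 + 15s - 9 = (s - 3)^2(s - 1).
s = 3 has algebraic multiplicity 2; rank(B − 3I) = 2, so geometric multiplicity = 1.
Geometric multiplicity < algebraic multiplicity, so B is not diagonalizable.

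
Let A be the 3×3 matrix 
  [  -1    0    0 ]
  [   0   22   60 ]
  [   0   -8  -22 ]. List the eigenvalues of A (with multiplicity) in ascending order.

Characteristic polynomial: p(λ) = λ^3 + λ^2 - 4λ - 4 = (λ - 2)(λ + 1)(λ + 2).
Roots (with multiplicity): -2, -1, 2.

-2, -1, 2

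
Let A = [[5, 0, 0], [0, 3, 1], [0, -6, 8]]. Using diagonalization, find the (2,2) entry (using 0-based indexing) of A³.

398

Characteristic polynomial: λ^3 - 16λ^2 + 85λ - 150 = (λ - 6)(λ - 5)^2, so the eigenvalues are 5, 5, 6.
λ=5: eigenvector (1, -1, -2).
λ=5: eigenvector (0, 1, 2).
λ=6: eigenvector (0, 1, 3).
P = [[1, 0, 0], [-1, 1, 1], [-2, 2, 3]], D = diag(5, 5, 6), P⁻¹ = [[1, 0, 0], [1, 3, -1], [0, -2, 1]].
A³ = P·diag(125, 125, 216)·P⁻¹ = [[125, 0, 0], [0, -57, 91], [0, -546, 398]].
The requested entry is 398.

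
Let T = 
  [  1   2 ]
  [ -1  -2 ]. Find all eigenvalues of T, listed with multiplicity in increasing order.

-1, 0

Characteristic polynomial: p(s) = s^2 + s = s(s + 1).
Roots (with multiplicity): -1, 0.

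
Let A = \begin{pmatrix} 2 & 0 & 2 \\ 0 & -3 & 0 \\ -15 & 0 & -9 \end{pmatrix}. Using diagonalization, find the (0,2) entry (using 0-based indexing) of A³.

Characteristic polynomial: r^3 + 10r^2 + 33r + 36 = (r + 3)^2(r + 4), so the eigenvalues are -4, -3, -3.
r=-4: eigenvector (-1, 0, 3).
r=-3: eigenvector (0, 1, 0).
r=-3: eigenvector (-2, 0, 5).
P = [[-1, 0, -2], [0, 1, 0], [3, 0, 5]], D = diag(-4, -3, -3), P⁻¹ = [[5, 0, 2], [0, 1, 0], [-3, 0, -1]].
A³ = P·diag(-64, -27, -27)·P⁻¹ = [[158, 0, 74], [0, -27, 0], [-555, 0, -249]].
The requested entry is 74.

74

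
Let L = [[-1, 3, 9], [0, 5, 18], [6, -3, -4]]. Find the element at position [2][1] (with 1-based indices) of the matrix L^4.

Characteristic polynomial: t^3 - 21t - 20 = (t - 5)(t + 1)(t + 4), so the eigenvalues are -4, -1, 5.
t=5: eigenvector (1, 2, 0).
t=-4: eigenvector (-1, -2, 1).
t=-1: eigenvector (-1, -3, 1).
P = [[1, -1, -1], [2, -2, -3], [0, 1, 1]], D = diag(5, -4, -1), P⁻¹ = [[1, 0, 1], [-2, 1, 1], [2, -1, 0]].
L⁴ = P·diag(625, 256, 1)·P⁻¹ = [[1135, -255, 369], [2268, -509, 738], [-510, 255, 256]].
The requested entry is 2268.

2268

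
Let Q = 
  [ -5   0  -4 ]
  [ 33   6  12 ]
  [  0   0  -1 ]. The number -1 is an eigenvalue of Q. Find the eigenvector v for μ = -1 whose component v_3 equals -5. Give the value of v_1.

Q + 1I = [[-4, 0, -4], [33, 7, 12], [0, 0, 0]].
Solving (Q + 1I)v = 0 gives the eigenspace spanned by (5, -15, -5).
With v_3 = -5, v = (5, -15, -5), so v_1 = 5.

5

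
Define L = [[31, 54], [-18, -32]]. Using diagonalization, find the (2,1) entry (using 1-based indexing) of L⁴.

738

Characteristic polynomial: s^2 + s - 20 = (s - 4)(s + 5), so the eigenvalues are -5, 4.
s=4: eigenvector (-2, 1).
s=-5: eigenvector (-3, 2).
P = [[-2, -3], [1, 2]], D = diag(4, -5), P⁻¹ = [[-2, -3], [1, 2]].
L⁴ = P·diag(256, 625)·P⁻¹ = [[-851, -2214], [738, 1732]].
The requested entry is 738.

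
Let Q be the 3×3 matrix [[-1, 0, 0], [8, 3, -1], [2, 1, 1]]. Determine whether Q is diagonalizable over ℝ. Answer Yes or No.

Characteristic polynomial: p(s) = s^3 - 3s^2 + 4 = (s - 2)^2(s + 1).
s = 2 has algebraic multiplicity 2; rank(Q − 2I) = 2, so geometric multiplicity = 1.
Geometric multiplicity < algebraic multiplicity, so Q is not diagonalizable.

No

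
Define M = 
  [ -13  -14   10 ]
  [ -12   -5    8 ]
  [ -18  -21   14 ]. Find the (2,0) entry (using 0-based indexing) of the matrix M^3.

-1062

Characteristic polynomial: s^3 + 4s^2 - 7s - 10 = (s - 2)(s + 1)(s + 5), so the eigenvalues are -5, -1, 2.
s=2: eigenvector (-2, 0, -3).
s=-5: eigenvector (2, 1, 3).
s=-1: eigenvector (3, 1, 5).
P = [[-2, 2, 3], [0, 1, 1], [-3, 3, 5]], D = diag(2, -5, -1), P⁻¹ = [[-2, 1, 1], [3, 1, -2], [-3, 0, 2]].
M³ = P·diag(8, -125, -1)·P⁻¹ = [[-709, -266, 478], [-372, -125, 248], [-1062, -399, 716]].
The requested entry is -1062.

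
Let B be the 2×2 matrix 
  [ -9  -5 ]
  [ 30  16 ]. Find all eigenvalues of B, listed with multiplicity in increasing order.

Characteristic polynomial: p(t) = t^2 - 7t + 6 = (t - 6)(t - 1).
Roots (with multiplicity): 1, 6.

1, 6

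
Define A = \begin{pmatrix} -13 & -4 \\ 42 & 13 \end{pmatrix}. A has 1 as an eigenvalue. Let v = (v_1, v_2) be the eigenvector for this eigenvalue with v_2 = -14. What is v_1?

4

A − 1I = [[-14, -4], [42, 12]].
Solving (A − 1I)v = 0 gives the eigenspace spanned by (4, -14).
With v_2 = -14, v = (4, -14), so v_1 = 4.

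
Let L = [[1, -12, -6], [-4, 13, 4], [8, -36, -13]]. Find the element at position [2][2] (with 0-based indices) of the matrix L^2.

-23

Characteristic polynomial: s^3 - s^2 - 25s + 25 = (s - 5)(s - 1)(s + 5), so the eigenvalues are -5, 1, 5.
s=1: eigenvector (1, 1, -2).
s=5: eigenvector (0, 1, -2).
s=-5: eigenvector (1, 0, 1).
P = [[1, 0, 1], [1, 1, 0], [-2, -2, 1]], D = diag(1, 5, -5), P⁻¹ = [[1, -2, -1], [-1, 3, 1], [0, 2, 1]].
L² = P·diag(1, 25, 25)·P⁻¹ = [[1, 48, 24], [-24, 73, 24], [48, -96, -23]].
The requested entry is -23.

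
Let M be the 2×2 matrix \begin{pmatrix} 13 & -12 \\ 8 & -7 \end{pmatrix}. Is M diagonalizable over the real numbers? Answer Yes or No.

Yes

Characteristic polynomial: p(s) = s^2 - 6s + 5 = (s - 5)(s - 1).
All 2 eigenvalues are distinct, so M is diagonalizable.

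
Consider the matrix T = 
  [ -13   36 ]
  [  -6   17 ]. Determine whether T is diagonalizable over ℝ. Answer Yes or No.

Yes

Characteristic polynomial: p(λ) = λ^2 - 4λ - 5 = (λ - 5)(λ + 1).
All 2 eigenvalues are distinct, so T is diagonalizable.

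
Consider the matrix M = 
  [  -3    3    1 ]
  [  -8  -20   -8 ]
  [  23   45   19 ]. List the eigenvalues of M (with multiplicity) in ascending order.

Characteristic polynomial: p(s) = s^3 + 4s^2 - 16s - 64 = (s - 4)(s + 4)^2.
Roots (with multiplicity): -4, -4, 4.

-4, -4, 4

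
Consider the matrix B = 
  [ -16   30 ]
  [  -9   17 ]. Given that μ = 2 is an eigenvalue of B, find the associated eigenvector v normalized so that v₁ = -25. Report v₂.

B − 2I = [[-18, 30], [-9, 15]].
Solving (B − 2I)v = 0 gives the eigenspace spanned by (-25, -15).
With v₁ = -25, v = (-25, -15), so v₂ = -15.

-15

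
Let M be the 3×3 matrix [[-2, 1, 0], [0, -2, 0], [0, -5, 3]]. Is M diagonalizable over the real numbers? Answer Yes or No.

No

Characteristic polynomial: p(μ) = μ^3 + μ^2 - 8μ - 12 = (μ - 3)(μ + 2)^2.
μ = -2 has algebraic multiplicity 2; rank(M + 2I) = 2, so geometric multiplicity = 1.
Geometric multiplicity < algebraic multiplicity, so M is not diagonalizable.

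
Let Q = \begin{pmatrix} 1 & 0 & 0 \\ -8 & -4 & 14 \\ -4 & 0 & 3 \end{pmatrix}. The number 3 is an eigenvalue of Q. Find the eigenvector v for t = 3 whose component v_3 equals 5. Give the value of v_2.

Q − 3I = [[-2, 0, 0], [-8, -7, 14], [-4, 0, 0]].
Solving (Q − 3I)v = 0 gives the eigenspace spanned by (0, 10, 5).
With v_3 = 5, v = (0, 10, 5), so v_2 = 10.

10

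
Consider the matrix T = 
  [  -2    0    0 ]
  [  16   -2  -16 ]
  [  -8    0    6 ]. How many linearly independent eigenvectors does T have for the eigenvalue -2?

2

T + 2I = [[0, 0, 0], [16, 0, -16], [-8, 0, 8]].
This matrix has rank 1, so its null space has dimension 3 − 1 = 2.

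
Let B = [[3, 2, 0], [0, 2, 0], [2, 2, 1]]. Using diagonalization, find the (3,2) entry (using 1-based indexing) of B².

10

Characteristic polynomial: s^3 - 6s^2 + 11s - 6 = (s - 3)(s - 2)(s - 1), so the eigenvalues are 1, 2, 3.
s=3: eigenvector (1, 0, 1).
s=2: eigenvector (-2, 1, -2).
s=1: eigenvector (0, 0, 1).
P = [[1, -2, 0], [0, 1, 0], [1, -2, 1]], D = diag(3, 2, 1), P⁻¹ = [[1, 2, 0], [0, 1, 0], [-1, 0, 1]].
B² = P·diag(9, 4, 1)·P⁻¹ = [[9, 10, 0], [0, 4, 0], [8, 10, 1]].
The requested entry is 10.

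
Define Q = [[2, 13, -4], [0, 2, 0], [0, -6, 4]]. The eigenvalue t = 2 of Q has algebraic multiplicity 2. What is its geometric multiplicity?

Q − 2I = [[0, 13, -4], [0, 0, 0], [0, -6, 2]].
This matrix has rank 2, so its null space has dimension 3 − 2 = 1.

1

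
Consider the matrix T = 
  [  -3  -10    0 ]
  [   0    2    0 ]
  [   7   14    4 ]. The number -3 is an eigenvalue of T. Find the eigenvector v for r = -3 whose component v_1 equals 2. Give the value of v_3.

-2

T + 3I = [[0, -10, 0], [0, 5, 0], [7, 14, 7]].
Solving (T + 3I)v = 0 gives the eigenspace spanned by (2, 0, -2).
With v_1 = 2, v = (2, 0, -2), so v_3 = -2.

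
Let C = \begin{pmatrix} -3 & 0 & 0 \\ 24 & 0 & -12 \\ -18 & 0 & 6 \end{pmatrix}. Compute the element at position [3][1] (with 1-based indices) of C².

-54

Characteristic polynomial: t^3 - 3t^2 - 18t = t(t - 6)(t + 3), so the eigenvalues are -3, 0, 6.
t=-3: eigenvector (1, 0, 2).
t=0: eigenvector (0, 1, 0).
t=6: eigenvector (0, -2, 1).
P = [[1, 0, 0], [0, 1, -2], [2, 0, 1]], D = diag(-3, 0, 6), P⁻¹ = [[1, 0, 0], [-4, 1, 2], [-2, 0, 1]].
C² = P·diag(9, 0, 36)·P⁻¹ = [[9, 0, 0], [144, 0, -72], [-54, 0, 36]].
The requested entry is -54.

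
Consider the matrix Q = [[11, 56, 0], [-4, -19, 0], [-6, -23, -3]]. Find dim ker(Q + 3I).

Q + 3I = [[14, 56, 0], [-4, -16, 0], [-6, -23, 0]].
This matrix has rank 2, so its null space has dimension 3 − 2 = 1.

1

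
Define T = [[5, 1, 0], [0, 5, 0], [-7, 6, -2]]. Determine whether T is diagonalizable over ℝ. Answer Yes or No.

Characteristic polynomial: p(λ) = λ^3 - 8λ^2 + 5λ + 50 = (λ - 5)^2(λ + 2).
λ = 5 has algebraic multiplicity 2; rank(T − 5I) = 2, so geometric multiplicity = 1.
Geometric multiplicity < algebraic multiplicity, so T is not diagonalizable.

No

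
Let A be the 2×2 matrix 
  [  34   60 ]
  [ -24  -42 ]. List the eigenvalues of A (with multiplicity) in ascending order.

Characteristic polynomial: p(μ) = μ^2 + 8μ + 12 = (μ + 2)(μ + 6).
Roots (with multiplicity): -6, -2.

-6, -2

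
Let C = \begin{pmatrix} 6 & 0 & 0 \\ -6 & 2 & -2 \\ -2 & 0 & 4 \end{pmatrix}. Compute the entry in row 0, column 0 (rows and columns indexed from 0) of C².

Characteristic polynomial: t^3 - 12t^2 + 44t - 48 = (t - 6)(t - 4)(t - 2), so the eigenvalues are 2, 4, 6.
t=6: eigenvector (1, -1, -1).
t=2: eigenvector (0, 1, 0).
t=4: eigenvector (0, -1, 1).
P = [[1, 0, 0], [-1, 1, -1], [-1, 0, 1]], D = diag(6, 2, 4), P⁻¹ = [[1, 0, 0], [2, 1, 1], [1, 0, 1]].
C² = P·diag(36, 4, 16)·P⁻¹ = [[36, 0, 0], [-44, 4, -12], [-20, 0, 16]].
The requested entry is 36.

36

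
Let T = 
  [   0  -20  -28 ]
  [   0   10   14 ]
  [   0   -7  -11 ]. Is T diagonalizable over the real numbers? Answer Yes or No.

Characteristic polynomial: p(λ) = λ^3 + λ^2 - 12λ = λ(λ - 3)(λ + 4).
All 3 eigenvalues are distinct, so T is diagonalizable.

Yes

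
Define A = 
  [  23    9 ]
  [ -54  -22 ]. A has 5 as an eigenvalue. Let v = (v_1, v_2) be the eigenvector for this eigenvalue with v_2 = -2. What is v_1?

1

A − 5I = [[18, 9], [-54, -27]].
Solving (A − 5I)v = 0 gives the eigenspace spanned by (1, -2).
With v_2 = -2, v = (1, -2), so v_1 = 1.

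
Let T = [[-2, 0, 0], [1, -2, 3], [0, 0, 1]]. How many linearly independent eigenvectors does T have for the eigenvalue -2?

1

T + 2I = [[0, 0, 0], [1, 0, 3], [0, 0, 3]].
This matrix has rank 2, so its null space has dimension 3 − 2 = 1.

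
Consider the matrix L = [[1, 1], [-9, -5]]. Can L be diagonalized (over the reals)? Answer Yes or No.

Characteristic polynomial: p(λ) = λ^2 + 4λ + 4 = (λ + 2)^2.
λ = -2 has algebraic multiplicity 2; rank(L + 2I) = 1, so geometric multiplicity = 1.
Geometric multiplicity < algebraic multiplicity, so L is not diagonalizable.

No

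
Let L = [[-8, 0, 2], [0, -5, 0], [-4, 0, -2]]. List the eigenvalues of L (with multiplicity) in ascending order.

-6, -5, -4

Characteristic polynomial: p(λ) = λ^3 + 15λ^2 + 74λ + 120 = (λ + 4)(λ + 5)(λ + 6).
Roots (with multiplicity): -6, -5, -4.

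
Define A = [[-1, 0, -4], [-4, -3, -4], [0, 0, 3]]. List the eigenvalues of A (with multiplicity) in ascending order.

-3, -1, 3

Characteristic polynomial: p(μ) = μ^3 + μ^2 - 9μ - 9 = (μ - 3)(μ + 1)(μ + 3).
Roots (with multiplicity): -3, -1, 3.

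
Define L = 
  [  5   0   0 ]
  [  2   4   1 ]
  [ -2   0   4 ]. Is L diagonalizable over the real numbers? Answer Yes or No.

No

Characteristic polynomial: p(μ) = μ^3 - 13μ^2 + 56μ - 80 = (μ - 5)(μ - 4)^2.
μ = 4 has algebraic multiplicity 2; rank(L − 4I) = 2, so geometric multiplicity = 1.
Geometric multiplicity < algebraic multiplicity, so L is not diagonalizable.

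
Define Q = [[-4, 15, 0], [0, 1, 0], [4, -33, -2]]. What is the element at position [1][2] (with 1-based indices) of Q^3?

195

Characteristic polynomial: s^3 + 5s^2 + 2s - 8 = (s - 1)(s + 2)(s + 4), so the eigenvalues are -4, -2, 1.
s=1: eigenvector (3, 1, -7).
s=-4: eigenvector (1, 0, -2).
s=-2: eigenvector (0, 0, 1).
P = [[3, 1, 0], [1, 0, 0], [-7, -2, 1]], D = diag(1, -4, -2), P⁻¹ = [[0, 1, 0], [1, -3, 0], [2, 1, 1]].
Q³ = P·diag(1, -64, -8)·P⁻¹ = [[-64, 195, 0], [0, 1, 0], [112, -399, -8]].
The requested entry is 195.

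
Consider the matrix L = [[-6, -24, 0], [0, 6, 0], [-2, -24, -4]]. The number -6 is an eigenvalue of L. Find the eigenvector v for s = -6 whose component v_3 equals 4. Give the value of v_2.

0

L + 6I = [[0, -24, 0], [0, 12, 0], [-2, -24, 2]].
Solving (L + 6I)v = 0 gives the eigenspace spanned by (4, 0, 4).
With v_3 = 4, v = (4, 0, 4), so v_2 = 0.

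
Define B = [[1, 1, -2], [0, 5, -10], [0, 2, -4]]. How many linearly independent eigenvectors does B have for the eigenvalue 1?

1

B − 1I = [[0, 1, -2], [0, 4, -10], [0, 2, -5]].
This matrix has rank 2, so its null space has dimension 3 − 2 = 1.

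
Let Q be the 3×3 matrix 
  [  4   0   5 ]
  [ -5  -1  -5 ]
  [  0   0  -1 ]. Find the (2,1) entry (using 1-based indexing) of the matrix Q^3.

Characteristic polynomial: s^3 - 2s^2 - 7s - 4 = (s - 4)(s + 1)^2, so the eigenvalues are -1, -1, 4.
s=4: eigenvector (1, -1, 0).
s=-1: eigenvector (-1, 0, 1).
s=-1: eigenvector (0, 1, 0).
P = [[1, -1, 0], [-1, 0, 1], [0, 1, 0]], D = diag(4, -1, -1), P⁻¹ = [[1, 0, 1], [0, 0, 1], [1, 1, 1]].
Q³ = P·diag(64, -1, -1)·P⁻¹ = [[64, 0, 65], [-65, -1, -65], [0, 0, -1]].
The requested entry is -65.

-65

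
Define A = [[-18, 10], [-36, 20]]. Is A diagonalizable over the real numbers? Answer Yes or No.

Yes

Characteristic polynomial: p(r) = r^2 - 2r = r(r - 2).
All 2 eigenvalues are distinct, so A is diagonalizable.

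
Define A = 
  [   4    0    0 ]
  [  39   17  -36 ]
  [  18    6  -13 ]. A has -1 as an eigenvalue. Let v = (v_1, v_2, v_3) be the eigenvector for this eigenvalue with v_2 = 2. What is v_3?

1

A + 1I = [[5, 0, 0], [39, 18, -36], [18, 6, -12]].
Solving (A + 1I)v = 0 gives the eigenspace spanned by (0, 2, 1).
With v_2 = 2, v = (0, 2, 1), so v_3 = 1.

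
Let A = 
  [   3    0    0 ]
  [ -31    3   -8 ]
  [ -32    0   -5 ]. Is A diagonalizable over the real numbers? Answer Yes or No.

No

Characteristic polynomial: p(μ) = μ^3 - μ^2 - 21μ + 45 = (μ - 3)^2(μ + 5).
μ = 3 has algebraic multiplicity 2; rank(A − 3I) = 2, so geometric multiplicity = 1.
Geometric multiplicity < algebraic multiplicity, so A is not diagonalizable.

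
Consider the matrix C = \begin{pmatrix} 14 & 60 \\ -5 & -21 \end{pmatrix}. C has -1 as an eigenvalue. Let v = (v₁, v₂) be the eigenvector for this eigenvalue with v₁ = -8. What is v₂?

C + 1I = [[15, 60], [-5, -20]].
Solving (C + 1I)v = 0 gives the eigenspace spanned by (-8, 2).
With v₁ = -8, v = (-8, 2), so v₂ = 2.

2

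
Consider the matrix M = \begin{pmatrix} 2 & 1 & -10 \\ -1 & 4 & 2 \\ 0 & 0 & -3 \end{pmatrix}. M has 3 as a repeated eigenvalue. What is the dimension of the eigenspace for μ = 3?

M − 3I = [[-1, 1, -10], [-1, 1, 2], [0, 0, -6]].
This matrix has rank 2, so its null space has dimension 3 − 2 = 1.

1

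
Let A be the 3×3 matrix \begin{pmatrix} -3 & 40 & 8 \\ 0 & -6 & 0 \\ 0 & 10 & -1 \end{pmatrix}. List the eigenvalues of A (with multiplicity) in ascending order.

-6, -3, -1

Characteristic polynomial: p(λ) = λ^3 + 10λ^2 + 27λ + 18 = (λ + 1)(λ + 3)(λ + 6).
Roots (with multiplicity): -6, -3, -1.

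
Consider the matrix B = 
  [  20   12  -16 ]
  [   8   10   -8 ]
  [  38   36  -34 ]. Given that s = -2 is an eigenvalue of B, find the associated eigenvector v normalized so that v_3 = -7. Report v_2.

-2

B + 2I = [[22, 12, -16], [8, 12, -8], [38, 36, -32]].
Solving (B + 2I)v = 0 gives the eigenspace spanned by (-4, -2, -7).
With v_3 = -7, v = (-4, -2, -7), so v_2 = -2.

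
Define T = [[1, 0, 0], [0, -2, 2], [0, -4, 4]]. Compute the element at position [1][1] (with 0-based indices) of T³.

Characteristic polynomial: λ^3 - 3λ^2 + 2λ = λ(λ - 2)(λ - 1), so the eigenvalues are 0, 1, 2.
λ=0: eigenvector (0, -1, -1).
λ=2: eigenvector (0, 1, 2).
λ=1: eigenvector (1, 0, 0).
P = [[0, 0, 1], [-1, 1, 0], [-1, 2, 0]], D = diag(0, 2, 1), P⁻¹ = [[0, -2, 1], [0, -1, 1], [1, 0, 0]].
T³ = P·diag(0, 8, 1)·P⁻¹ = [[1, 0, 0], [0, -8, 8], [0, -16, 16]].
The requested entry is -8.

-8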